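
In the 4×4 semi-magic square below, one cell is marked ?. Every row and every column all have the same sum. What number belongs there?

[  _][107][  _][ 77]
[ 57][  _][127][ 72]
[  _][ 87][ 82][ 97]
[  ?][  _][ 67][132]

Column 4 is complete and sums to 378; that is the magic constant.
Row 2: 57 + 127 + 72 + ? = 378, so (2,2) = 122.
Row 3: 87 + 82 + 97 + ? = 378, so (3,1) = 112.
Column 2 needs 378; the known cells sum to 316, so (4,2) = 62.
Using column 3: 127 + 82 + 67 + ? → (1,3) = 378 − 276 = 102.
Row 1: 107 + 102 + 77 + ? = 378, so (1,1) = 92.
The remaining cell in row 4 is (4,1) = 378 − 261 = 117.

117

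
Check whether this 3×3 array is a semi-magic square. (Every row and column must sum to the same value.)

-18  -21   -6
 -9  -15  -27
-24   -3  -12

No — row 3 sums to -39 but column 3 sums to -45.

Row 1: -18 + (-21) + (-6) = -45.
Row 2: -9 + (-15) + (-27) = -51.
Row 3: -24 + (-3) + (-12) = -39.
Column 1: -18 + (-9) + (-24) = -51.
Column 2: -21 + (-15) + (-3) = -39.
Column 3: -6 + (-27) + (-12) = -45.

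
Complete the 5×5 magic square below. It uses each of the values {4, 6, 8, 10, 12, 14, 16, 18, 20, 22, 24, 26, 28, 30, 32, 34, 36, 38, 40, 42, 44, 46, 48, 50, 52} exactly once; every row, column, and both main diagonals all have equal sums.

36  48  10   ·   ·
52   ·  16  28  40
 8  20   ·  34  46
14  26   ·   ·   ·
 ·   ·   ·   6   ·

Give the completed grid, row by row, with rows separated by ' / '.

The 25 entries sum to 700, so each line sums to 700/5 = 140.
The remaining cell in row 2 is (2,2) = 140 − 136 = 4.
From row 3, 140 − (8 + 20 + 34 + 46) gives (3,3) = 32.
Using column 1: 36 + 52 + 8 + 14 + ? → (5,1) = 140 − 110 = 30.
Column 2 needs 140; the known cells sum to 98, so (5,2) = 42.
From anti-diagonal, 140 − (28 + 32 + 26 + 30) gives (1,5) = 24.
Using row 1: 36 + 48 + 10 + 24 + ? → (1,4) = 140 − 118 = 22.
Column 4 must total 140; the given cells sum to 90, so (4,4) = 50.
Main diagonal must total 140; the given cells sum to 122, so (5,5) = 18.
Row 5: 30 + 42 + 6 + 18 + ? = 140, so (5,3) = 44.
Column 3 needs 140; the known cells sum to 102, so (4,3) = 38.
Column 5: 24 + 40 + 46 + 18 + ? = 140, so (4,5) = 12.

36 48 10 22 24 / 52 4 16 28 40 / 8 20 32 34 46 / 14 26 38 50 12 / 30 42 44 6 18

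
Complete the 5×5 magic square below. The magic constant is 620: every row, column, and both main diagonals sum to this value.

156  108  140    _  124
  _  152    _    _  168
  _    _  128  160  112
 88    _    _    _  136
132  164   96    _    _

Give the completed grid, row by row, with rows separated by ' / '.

Row 1: 156 + 108 + 140 + 124 + ? = 620, so (1,4) = 92.
Using column 5: 124 + 168 + 112 + 136 + ? → (5,5) = 620 − 540 = 80.
From main diagonal, 620 − (156 + 152 + 128 + 80) gives (4,4) = 104.
From row 5, 620 − (132 + 164 + 96 + 80) gives (5,4) = 148.
Column 4 must total 620; the given cells sum to 504, so (2,4) = 116.
Anti-diagonal: 124 + 116 + 128 + 132 + ? = 620, so (4,2) = 120.
Row 4 must total 620; the given cells sum to 448, so (4,3) = 172.
Using column 2: 108 + 152 + 120 + 164 + ? → (3,2) = 620 − 544 = 76.
The remaining cell in column 3 is (2,3) = 620 − 536 = 84.
From row 2, 620 − (152 + 84 + 116 + 168) gives (2,1) = 100.
Row 3: 76 + 128 + 160 + 112 + ? = 620, so (3,1) = 144.

156 108 140 92 124 / 100 152 84 116 168 / 144 76 128 160 112 / 88 120 172 104 136 / 132 164 96 148 80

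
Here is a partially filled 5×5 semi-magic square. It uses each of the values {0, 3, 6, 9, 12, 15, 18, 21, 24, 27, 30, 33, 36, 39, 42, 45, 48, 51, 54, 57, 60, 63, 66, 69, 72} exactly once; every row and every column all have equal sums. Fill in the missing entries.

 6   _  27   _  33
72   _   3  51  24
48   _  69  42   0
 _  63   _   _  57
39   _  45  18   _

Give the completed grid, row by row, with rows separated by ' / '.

6 54 27 60 33 / 72 30 3 51 24 / 48 21 69 42 0 / 15 63 36 9 57 / 39 12 45 18 66

The 25 entries sum to 900, so each line sums to 900/5 = 180.
Row 2 must total 180; the given cells sum to 150, so (2,2) = 30.
Row 3 must total 180; the given cells sum to 159, so (3,2) = 21.
Column 1 needs 180; the known cells sum to 165, so (4,1) = 15.
Column 3 must total 180; the given cells sum to 144, so (4,3) = 36.
The remaining cell in column 5 is (5,5) = 180 − 114 = 66.
From row 4, 180 − (15 + 63 + 36 + 57) gives (4,4) = 9.
Row 5 must total 180; the given cells sum to 168, so (5,2) = 12.
Using column 2: 30 + 21 + 63 + 12 + ? → (1,2) = 180 − 126 = 54.
Column 4: 51 + 42 + 9 + 18 + ? = 180, so (1,4) = 60.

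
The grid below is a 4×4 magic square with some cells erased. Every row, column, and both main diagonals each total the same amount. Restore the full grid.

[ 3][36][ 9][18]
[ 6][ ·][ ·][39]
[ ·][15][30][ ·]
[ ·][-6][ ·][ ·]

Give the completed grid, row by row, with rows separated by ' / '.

3 36 9 18 / 6 21 0 39 / 24 15 30 -3 / 33 -6 27 12

Row 1 is already complete: 3 + 36 + 9 + 18 = 66, so that is the magic constant.
Column 2 needs 66; the known cells sum to 45, so (2,2) = 21.
Main diagonal must total 66; the given cells sum to 54, so (4,4) = 12.
Row 2: 6 + 21 + 39 + ? = 66, so (2,3) = 0.
Column 3 needs 66; the known cells sum to 39, so (4,3) = 27.
Column 4 needs 66; the known cells sum to 69, so (3,4) = -3.
The remaining cell in anti-diagonal is (4,1) = 66 − 33 = 33.
From row 3, 66 − (15 + 30 + (-3)) gives (3,1) = 24.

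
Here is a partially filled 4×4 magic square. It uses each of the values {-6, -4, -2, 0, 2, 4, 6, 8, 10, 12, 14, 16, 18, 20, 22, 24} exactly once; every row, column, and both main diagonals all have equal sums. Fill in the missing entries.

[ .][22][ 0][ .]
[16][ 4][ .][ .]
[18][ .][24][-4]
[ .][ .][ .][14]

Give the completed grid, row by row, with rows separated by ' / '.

-6 22 0 20 / 16 4 10 6 / 18 -2 24 -4 / 8 12 2 14

The 16 entries sum to 144, so each line sums to 144/4 = 36.
The remaining cell in row 3 is (3,2) = 36 − 38 = -2.
Using column 2: 22 + 4 + (-2) + ? → (4,2) = 36 − 24 = 12.
Using main diagonal: 4 + 24 + 14 + ? → (1,1) = 36 − 42 = -6.
Using row 1: -6 + 22 + 0 + ? → (1,4) = 36 − 16 = 20.
Column 1: -6 + 16 + 18 + ? = 36, so (4,1) = 8.
Column 4: 20 + (-4) + 14 + ? = 36, so (2,4) = 6.
Anti-diagonal needs 36; the known cells sum to 26, so (2,3) = 10.
The remaining cell in row 4 is (4,3) = 36 − 34 = 2.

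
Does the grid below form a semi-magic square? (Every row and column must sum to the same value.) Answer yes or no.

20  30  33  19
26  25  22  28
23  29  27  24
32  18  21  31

No — column 1 sums to 101 but column 3 sums to 103.

Row 1: 20 + 30 + 33 + 19 = 102.
Row 2: 26 + 25 + 22 + 28 = 101.
Row 3: 23 + 29 + 27 + 24 = 103.
Row 4: 32 + 18 + 21 + 31 = 102.
Column 1: 20 + 26 + 23 + 32 = 101.
Column 2: 30 + 25 + 29 + 18 = 102.
Column 3: 33 + 22 + 27 + 21 = 103.
Column 4: 19 + 28 + 24 + 31 = 102.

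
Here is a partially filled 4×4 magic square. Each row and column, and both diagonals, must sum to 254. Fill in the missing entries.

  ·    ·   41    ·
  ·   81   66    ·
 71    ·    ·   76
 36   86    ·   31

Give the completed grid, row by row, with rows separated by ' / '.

Row 4 must total 254; the given cells sum to 153, so (4,3) = 101.
Column 3: 41 + 66 + 101 + ? = 254, so (3,3) = 46.
Main diagonal: 81 + 46 + 31 + ? = 254, so (1,1) = 96.
Row 3: 71 + 46 + 76 + ? = 254, so (3,2) = 61.
Column 1 must total 254; the given cells sum to 203, so (2,1) = 51.
Using column 2: 81 + 61 + 86 + ? → (1,2) = 254 − 228 = 26.
Anti-diagonal needs 254; the known cells sum to 163, so (1,4) = 91.
Row 2 must total 254; the given cells sum to 198, so (2,4) = 56.

96 26 41 91 / 51 81 66 56 / 71 61 46 76 / 36 86 101 31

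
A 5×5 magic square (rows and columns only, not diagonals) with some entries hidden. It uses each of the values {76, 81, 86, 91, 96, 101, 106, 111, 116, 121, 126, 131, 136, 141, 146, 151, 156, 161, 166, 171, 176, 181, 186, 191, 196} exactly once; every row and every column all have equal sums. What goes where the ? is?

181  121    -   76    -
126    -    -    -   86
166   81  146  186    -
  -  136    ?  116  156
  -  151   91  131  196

176

The 25 entries sum to 3400, so each line sums to 3400/5 = 680.
Row 3: 166 + 81 + 146 + 186 + ? = 680, so (3,5) = 101.
Row 5 must total 680; the given cells sum to 569, so (5,1) = 111.
From column 1, 680 − (181 + 126 + 166 + 111) gives (4,1) = 96.
Column 2 must total 680; the given cells sum to 489, so (2,2) = 191.
From column 4, 680 − (76 + 186 + 116 + 131) gives (2,4) = 171.
Column 5 needs 680; the known cells sum to 539, so (1,5) = 141.
The remaining cell in row 1 is (1,3) = 680 − 519 = 161.
Row 2 must total 680; the given cells sum to 574, so (2,3) = 106.
Using row 4: 96 + 136 + 116 + 156 + ? → (4,3) = 680 − 504 = 176.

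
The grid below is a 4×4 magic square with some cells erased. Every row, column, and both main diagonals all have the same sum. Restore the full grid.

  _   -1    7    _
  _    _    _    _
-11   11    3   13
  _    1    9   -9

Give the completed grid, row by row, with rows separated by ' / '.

17 -1 7 -7 / -5 5 -3 19 / -11 11 3 13 / 15 1 9 -9

Row 3 is already complete: -11 + 11 + 3 + 13 = 16, so that is the magic constant.
Row 4 must total 16; the given cells sum to 1, so (4,1) = 15.
Column 2: -1 + 11 + 1 + ? = 16, so (2,2) = 5.
Column 3 needs 16; the known cells sum to 19, so (2,3) = -3.
From main diagonal, 16 − (5 + 3 + (-9)) gives (1,1) = 17.
The remaining cell in anti-diagonal is (1,4) = 16 − 23 = -7.
The remaining cell in column 1 is (2,1) = 16 − 21 = -5.
Using column 4: -7 + 13 + (-9) + ? → (2,4) = 16 − (-3) = 19.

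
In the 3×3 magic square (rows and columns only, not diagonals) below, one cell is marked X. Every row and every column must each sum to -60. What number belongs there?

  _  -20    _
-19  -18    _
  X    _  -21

-17

Row 2: -19 + (-18) + ? = -60, so (2,3) = -23.
Column 2 needs -60; the known cells sum to -38, so (3,2) = -22.
Column 3 must total -60; the given cells sum to -44, so (1,3) = -16.
The remaining cell in row 1 is (1,1) = -60 − (-36) = -24.
Using row 3: -22 + (-21) + ? → (3,1) = -60 − (-43) = -17.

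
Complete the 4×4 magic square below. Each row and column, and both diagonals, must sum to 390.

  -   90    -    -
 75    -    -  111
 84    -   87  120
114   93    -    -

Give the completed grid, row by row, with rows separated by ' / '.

117 90 102 81 / 75 108 96 111 / 84 99 87 120 / 114 93 105 78

Using row 3: 84 + 87 + 120 + ? → (3,2) = 390 − 291 = 99.
The remaining cell in column 1 is (1,1) = 390 − 273 = 117.
Column 2 needs 390; the known cells sum to 282, so (2,2) = 108.
Main diagonal must total 390; the given cells sum to 312, so (4,4) = 78.
From row 2, 390 − (75 + 108 + 111) gives (2,3) = 96.
Using row 4: 114 + 93 + 78 + ? → (4,3) = 390 − 285 = 105.
From column 3, 390 − (96 + 87 + 105) gives (1,3) = 102.
Column 4 needs 390; the known cells sum to 309, so (1,4) = 81.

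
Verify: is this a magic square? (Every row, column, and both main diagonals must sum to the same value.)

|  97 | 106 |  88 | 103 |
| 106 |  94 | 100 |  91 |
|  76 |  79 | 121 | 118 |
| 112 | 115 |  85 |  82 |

No — column 1 sums to 391 but row 4 sums to 394.

Row 1: 97 + 106 + 88 + 103 = 394.
Row 2: 106 + 94 + 100 + 91 = 391.
Row 3: 76 + 79 + 121 + 118 = 394.
Row 4: 112 + 115 + 85 + 82 = 394.
Column 1: 97 + 106 + 76 + 112 = 391.
Column 2: 106 + 94 + 79 + 115 = 394.
Column 3: 88 + 100 + 121 + 85 = 394.
Column 4: 103 + 91 + 118 + 82 = 394.
Main diagonal: 97 + 94 + 121 + 82 = 394.
Anti-diagonal: 103 + 100 + 79 + 112 = 394.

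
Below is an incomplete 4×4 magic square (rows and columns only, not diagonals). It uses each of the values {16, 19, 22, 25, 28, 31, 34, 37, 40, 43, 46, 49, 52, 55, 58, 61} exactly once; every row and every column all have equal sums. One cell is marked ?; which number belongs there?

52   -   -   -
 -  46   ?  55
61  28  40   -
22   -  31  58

The 16 entries sum to 616, so each line sums to 616/4 = 154.
Row 3 must total 154; the given cells sum to 129, so (3,4) = 25.
Row 4 needs 154; the known cells sum to 111, so (4,2) = 43.
Column 1: 52 + 61 + 22 + ? = 154, so (2,1) = 19.
Column 2 must total 154; the given cells sum to 117, so (1,2) = 37.
The remaining cell in column 4 is (1,4) = 154 − 138 = 16.
Row 1 must total 154; the given cells sum to 105, so (1,3) = 49.
The remaining cell in row 2 is (2,3) = 154 − 120 = 34.

34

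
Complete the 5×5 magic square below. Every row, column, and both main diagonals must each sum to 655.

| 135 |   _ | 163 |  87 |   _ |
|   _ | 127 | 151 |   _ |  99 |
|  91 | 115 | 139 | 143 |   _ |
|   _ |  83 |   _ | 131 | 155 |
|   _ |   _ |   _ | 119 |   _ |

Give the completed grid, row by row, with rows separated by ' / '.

135 159 163 87 111 / 103 127 151 175 99 / 91 115 139 143 167 / 179 83 107 131 155 / 147 171 95 119 123

Row 3 needs 655; the known cells sum to 488, so (3,5) = 167.
From column 4, 655 − (87 + 143 + 131 + 119) gives (2,4) = 175.
Main diagonal must total 655; the given cells sum to 532, so (5,5) = 123.
Row 2 needs 655; the known cells sum to 552, so (2,1) = 103.
Using column 5: 99 + 167 + 155 + 123 + ? → (1,5) = 655 − 544 = 111.
Anti-diagonal: 111 + 175 + 139 + 83 + ? = 655, so (5,1) = 147.
Row 1: 135 + 163 + 87 + 111 + ? = 655, so (1,2) = 159.
Column 1 must total 655; the given cells sum to 476, so (4,1) = 179.
Using column 2: 159 + 127 + 115 + 83 + ? → (5,2) = 655 − 484 = 171.
The remaining cell in row 4 is (4,3) = 655 − 548 = 107.
Row 5 needs 655; the known cells sum to 560, so (5,3) = 95.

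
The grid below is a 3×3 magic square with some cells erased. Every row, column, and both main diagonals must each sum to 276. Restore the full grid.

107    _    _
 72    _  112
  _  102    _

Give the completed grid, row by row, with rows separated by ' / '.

107 82 87 / 72 92 112 / 97 102 77

From row 2, 276 − (72 + 112) gives (2,2) = 92.
The remaining cell in column 1 is (3,1) = 276 − 179 = 97.
The remaining cell in column 2 is (1,2) = 276 − 194 = 82.
Using main diagonal: 107 + 92 + ? → (3,3) = 276 − 199 = 77.
Anti-diagonal: 92 + 97 + ? = 276, so (1,3) = 87.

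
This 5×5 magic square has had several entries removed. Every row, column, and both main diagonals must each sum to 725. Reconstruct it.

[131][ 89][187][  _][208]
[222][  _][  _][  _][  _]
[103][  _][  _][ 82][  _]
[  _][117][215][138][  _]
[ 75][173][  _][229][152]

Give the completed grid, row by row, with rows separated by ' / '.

131 89 187 110 208 / 222 145 68 166 124 / 103 201 159 82 180 / 194 117 215 138 61 / 75 173 96 229 152

Row 1 must total 725; the given cells sum to 615, so (1,4) = 110.
Row 5: 75 + 173 + 229 + 152 + ? = 725, so (5,3) = 96.
Using column 1: 131 + 222 + 103 + 75 + ? → (4,1) = 725 − 531 = 194.
Column 4 needs 725; the known cells sum to 559, so (2,4) = 166.
Anti-diagonal must total 725; the given cells sum to 566, so (3,3) = 159.
The remaining cell in row 4 is (4,5) = 725 − 664 = 61.
The remaining cell in column 3 is (2,3) = 725 − 657 = 68.
Main diagonal needs 725; the known cells sum to 580, so (2,2) = 145.
From row 2, 725 − (222 + 145 + 68 + 166) gives (2,5) = 124.
Column 2: 89 + 145 + 117 + 173 + ? = 725, so (3,2) = 201.
From column 5, 725 − (208 + 124 + 61 + 152) gives (3,5) = 180.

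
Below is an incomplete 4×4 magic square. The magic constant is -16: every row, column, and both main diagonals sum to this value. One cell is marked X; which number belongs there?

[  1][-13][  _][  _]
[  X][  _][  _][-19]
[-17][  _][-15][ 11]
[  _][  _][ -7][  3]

From row 3, -16 − (-17 + (-15) + 11) gives (3,2) = 5.
Column 4 must total -16; the given cells sum to -5, so (1,4) = -11.
Main diagonal must total -16; the given cells sum to -11, so (2,2) = -5.
Row 1 needs -16; the known cells sum to -23, so (1,3) = 7.
The remaining cell in column 2 is (4,2) = -16 − (-13) = -3.
The remaining cell in column 3 is (2,3) = -16 − (-15) = -1.
Anti-diagonal needs -16; the known cells sum to -7, so (4,1) = -9.
The remaining cell in row 2 is (2,1) = -16 − (-25) = 9.

9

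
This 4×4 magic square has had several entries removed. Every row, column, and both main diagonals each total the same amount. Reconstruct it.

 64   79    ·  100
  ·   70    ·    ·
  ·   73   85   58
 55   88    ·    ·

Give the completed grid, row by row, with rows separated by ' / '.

64 79 67 100 / 97 70 82 61 / 94 73 85 58 / 55 88 76 91

Column 2 is already complete: 79 + 70 + 73 + 88 = 310, so that is the magic constant.
Row 1: 64 + 79 + 100 + ? = 310, so (1,3) = 67.
The remaining cell in row 3 is (3,1) = 310 − 216 = 94.
The remaining cell in column 1 is (2,1) = 310 − 213 = 97.
Main diagonal needs 310; the known cells sum to 219, so (4,4) = 91.
From anti-diagonal, 310 − (100 + 73 + 55) gives (2,3) = 82.
Row 2 needs 310; the known cells sum to 249, so (2,4) = 61.
Using row 4: 55 + 88 + 91 + ? → (4,3) = 310 − 234 = 76.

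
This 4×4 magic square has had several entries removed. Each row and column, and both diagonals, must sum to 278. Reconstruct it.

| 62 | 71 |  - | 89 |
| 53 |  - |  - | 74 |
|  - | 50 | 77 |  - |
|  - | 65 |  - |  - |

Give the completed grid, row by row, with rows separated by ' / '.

Row 1 needs 278; the known cells sum to 222, so (1,3) = 56.
From column 2, 278 − (71 + 50 + 65) gives (2,2) = 92.
Main diagonal: 62 + 92 + 77 + ? = 278, so (4,4) = 47.
Row 2: 53 + 92 + 74 + ? = 278, so (2,3) = 59.
Using column 3: 56 + 59 + 77 + ? → (4,3) = 278 − 192 = 86.
From column 4, 278 − (89 + 74 + 47) gives (3,4) = 68.
From anti-diagonal, 278 − (89 + 59 + 50) gives (4,1) = 80.
Row 3: 50 + 77 + 68 + ? = 278, so (3,1) = 83.

62 71 56 89 / 53 92 59 74 / 83 50 77 68 / 80 65 86 47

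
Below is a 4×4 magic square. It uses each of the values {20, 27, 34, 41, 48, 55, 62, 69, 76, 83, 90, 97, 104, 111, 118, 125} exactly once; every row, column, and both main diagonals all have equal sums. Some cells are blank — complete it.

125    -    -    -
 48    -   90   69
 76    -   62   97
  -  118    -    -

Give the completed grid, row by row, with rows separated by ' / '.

The 16 entries sum to 1160, so each line sums to 1160/4 = 290.
The remaining cell in row 2 is (2,2) = 290 − 207 = 83.
Using row 3: 76 + 62 + 97 + ? → (3,2) = 290 − 235 = 55.
Column 1: 125 + 48 + 76 + ? = 290, so (4,1) = 41.
Column 2: 83 + 55 + 118 + ? = 290, so (1,2) = 34.
Main diagonal needs 290; the known cells sum to 270, so (4,4) = 20.
From anti-diagonal, 290 − (90 + 55 + 41) gives (1,4) = 104.
From row 1, 290 − (125 + 34 + 104) gives (1,3) = 27.
From row 4, 290 − (41 + 118 + 20) gives (4,3) = 111.

125 34 27 104 / 48 83 90 69 / 76 55 62 97 / 41 118 111 20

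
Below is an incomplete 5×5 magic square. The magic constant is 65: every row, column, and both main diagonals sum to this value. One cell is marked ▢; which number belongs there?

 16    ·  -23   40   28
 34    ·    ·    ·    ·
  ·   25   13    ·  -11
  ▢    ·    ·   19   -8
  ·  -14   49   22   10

-20

Row 1 needs 65; the known cells sum to 61, so (1,2) = 4.
The remaining cell in row 5 is (5,1) = 65 − 67 = -2.
Column 5 needs 65; the known cells sum to 19, so (2,5) = 46.
The remaining cell in main diagonal is (2,2) = 65 − 58 = 7.
Using column 2: 4 + 7 + 25 + (-14) + ? → (4,2) = 65 − 22 = 43.
Using anti-diagonal: 28 + 13 + 43 + (-2) + ? → (2,4) = 65 − 82 = -17.
Using row 2: 34 + 7 + (-17) + 46 + ? → (2,3) = 65 − 70 = -5.
The remaining cell in column 3 is (4,3) = 65 − 34 = 31.
Column 4 must total 65; the given cells sum to 64, so (3,4) = 1.
Row 3 must total 65; the given cells sum to 28, so (3,1) = 37.
Row 4 needs 65; the known cells sum to 85, so (4,1) = -20.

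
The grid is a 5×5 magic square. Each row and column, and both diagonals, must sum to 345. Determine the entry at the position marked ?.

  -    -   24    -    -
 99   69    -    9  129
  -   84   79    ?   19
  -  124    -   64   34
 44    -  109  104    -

49

Using row 2: 99 + 69 + 9 + 129 + ? → (2,3) = 345 − 306 = 39.
From column 3, 345 − (24 + 39 + 79 + 109) gives (4,3) = 94.
The remaining cell in anti-diagonal is (1,5) = 345 − 256 = 89.
The remaining cell in row 4 is (4,1) = 345 − 316 = 29.
From column 5, 345 − (89 + 129 + 19 + 34) gives (5,5) = 74.
The remaining cell in main diagonal is (1,1) = 345 − 286 = 59.
The remaining cell in row 5 is (5,2) = 345 − 331 = 14.
Column 1: 59 + 99 + 29 + 44 + ? = 345, so (3,1) = 114.
From column 2, 345 − (69 + 84 + 124 + 14) gives (1,2) = 54.
Row 1 must total 345; the given cells sum to 226, so (1,4) = 119.
Row 3: 114 + 84 + 79 + 19 + ? = 345, so (3,4) = 49.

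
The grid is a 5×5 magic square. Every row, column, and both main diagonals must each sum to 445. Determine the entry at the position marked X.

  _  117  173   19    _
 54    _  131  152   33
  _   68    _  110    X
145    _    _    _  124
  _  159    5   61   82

166

Using row 2: 54 + 131 + 152 + 33 + ? → (2,2) = 445 − 370 = 75.
Row 5 needs 445; the known cells sum to 307, so (5,1) = 138.
Column 2 must total 445; the given cells sum to 419, so (4,2) = 26.
From column 4, 445 − (19 + 152 + 110 + 61) gives (4,4) = 103.
Row 4 must total 445; the given cells sum to 398, so (4,3) = 47.
Using column 3: 173 + 131 + 47 + 5 + ? → (3,3) = 445 − 356 = 89.
Main diagonal: 75 + 89 + 103 + 82 + ? = 445, so (1,1) = 96.
Anti-diagonal needs 445; the known cells sum to 405, so (1,5) = 40.
Column 1: 96 + 54 + 145 + 138 + ? = 445, so (3,1) = 12.
The remaining cell in column 5 is (3,5) = 445 − 279 = 166.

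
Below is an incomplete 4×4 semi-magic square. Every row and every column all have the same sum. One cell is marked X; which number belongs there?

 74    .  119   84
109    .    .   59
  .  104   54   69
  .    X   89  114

79

Column 4 is complete and sums to 326; that is the magic constant.
Row 1: 74 + 119 + 84 + ? = 326, so (1,2) = 49.
Row 3 must total 326; the given cells sum to 227, so (3,1) = 99.
From column 1, 326 − (74 + 109 + 99) gives (4,1) = 44.
The remaining cell in column 3 is (2,3) = 326 − 262 = 64.
Row 2: 109 + 64 + 59 + ? = 326, so (2,2) = 94.
Row 4: 44 + 89 + 114 + ? = 326, so (4,2) = 79.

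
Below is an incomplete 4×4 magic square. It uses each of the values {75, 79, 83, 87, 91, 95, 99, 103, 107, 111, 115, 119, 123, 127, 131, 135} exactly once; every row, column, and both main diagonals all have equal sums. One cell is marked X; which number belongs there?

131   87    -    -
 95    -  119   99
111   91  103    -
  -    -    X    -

123

The 16 entries sum to 1680, so each line sums to 1680/4 = 420.
Row 2: 95 + 119 + 99 + ? = 420, so (2,2) = 107.
From row 3, 420 − (111 + 91 + 103) gives (3,4) = 115.
Using column 1: 131 + 95 + 111 + ? → (4,1) = 420 − 337 = 83.
The remaining cell in column 2 is (4,2) = 420 − 285 = 135.
Main diagonal needs 420; the known cells sum to 341, so (4,4) = 79.
Using anti-diagonal: 119 + 91 + 83 + ? → (1,4) = 420 − 293 = 127.
From row 1, 420 − (131 + 87 + 127) gives (1,3) = 75.
Using row 4: 83 + 135 + 79 + ? → (4,3) = 420 − 297 = 123.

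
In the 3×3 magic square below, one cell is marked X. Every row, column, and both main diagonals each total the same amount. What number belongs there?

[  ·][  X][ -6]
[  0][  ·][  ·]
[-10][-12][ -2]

-4

Row 3 is complete and sums to -24; that is the magic constant.
Using column 1: 0 + (-10) + ? → (1,1) = -24 − (-10) = -14.
Column 3 needs -24; the known cells sum to -8, so (2,3) = -16.
Main diagonal must total -24; the given cells sum to -16, so (2,2) = -8.
Using row 1: -14 + (-6) + ? → (1,2) = -24 − (-20) = -4.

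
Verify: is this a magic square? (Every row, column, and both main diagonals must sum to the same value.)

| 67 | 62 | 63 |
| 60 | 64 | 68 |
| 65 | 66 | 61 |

Row 1: 67 + 62 + 63 = 192.
Row 2: 60 + 64 + 68 = 192.
Row 3: 65 + 66 + 61 = 192.
Column 1: 67 + 60 + 65 = 192.
Column 2: 62 + 64 + 66 = 192.
Column 3: 63 + 68 + 61 = 192.
Main diagonal: 67 + 64 + 61 = 192.
Anti-diagonal: 63 + 64 + 65 = 192.
All lines sum to 192.

Yes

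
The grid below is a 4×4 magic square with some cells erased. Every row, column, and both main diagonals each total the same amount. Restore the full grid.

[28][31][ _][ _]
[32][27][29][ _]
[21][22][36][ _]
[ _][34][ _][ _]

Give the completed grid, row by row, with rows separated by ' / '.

Column 2 is already complete: 31 + 27 + 22 + 34 = 114, so that is the magic constant.
Row 2 needs 114; the known cells sum to 88, so (2,4) = 26.
From row 3, 114 − (21 + 22 + 36) gives (3,4) = 35.
Column 1: 28 + 32 + 21 + ? = 114, so (4,1) = 33.
The remaining cell in main diagonal is (4,4) = 114 − 91 = 23.
Anti-diagonal must total 114; the given cells sum to 84, so (1,4) = 30.
The remaining cell in row 1 is (1,3) = 114 − 89 = 25.
Row 4 must total 114; the given cells sum to 90, so (4,3) = 24.

28 31 25 30 / 32 27 29 26 / 21 22 36 35 / 33 34 24 23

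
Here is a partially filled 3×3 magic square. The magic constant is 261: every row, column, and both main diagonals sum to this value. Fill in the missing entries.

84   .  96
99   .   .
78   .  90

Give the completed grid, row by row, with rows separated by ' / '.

The remaining cell in row 1 is (1,2) = 261 − 180 = 81.
Row 3 needs 261; the known cells sum to 168, so (3,2) = 93.
Column 2 must total 261; the given cells sum to 174, so (2,2) = 87.
Using column 3: 96 + 90 + ? → (2,3) = 261 − 186 = 75.

84 81 96 / 99 87 75 / 78 93 90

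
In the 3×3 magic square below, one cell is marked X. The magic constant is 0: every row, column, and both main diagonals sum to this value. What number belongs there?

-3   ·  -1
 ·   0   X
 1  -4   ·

-2

Row 1 must total 0; the given cells sum to -4, so (1,2) = 4.
From row 3, 0 − (1 + (-4)) gives (3,3) = 3.
Column 1: -3 + 1 + ? = 0, so (2,1) = 2.
Column 3: -1 + 3 + ? = 0, so (2,3) = -2.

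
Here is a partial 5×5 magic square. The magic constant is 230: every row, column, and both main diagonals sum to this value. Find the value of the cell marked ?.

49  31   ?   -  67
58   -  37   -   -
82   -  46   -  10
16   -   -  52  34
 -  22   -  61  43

13

Column 1 must total 230; the given cells sum to 205, so (5,1) = 25.
From column 5, 230 − (67 + 10 + 34 + 43) gives (2,5) = 76.
Using main diagonal: 49 + 46 + 52 + 43 + ? → (2,2) = 230 − 190 = 40.
From row 2, 230 − (58 + 40 + 37 + 76) gives (2,4) = 19.
Row 5: 25 + 22 + 61 + 43 + ? = 230, so (5,3) = 79.
Anti-diagonal: 67 + 19 + 46 + 25 + ? = 230, so (4,2) = 73.
Row 4: 16 + 73 + 52 + 34 + ? = 230, so (4,3) = 55.
Column 2 must total 230; the given cells sum to 166, so (3,2) = 64.
Column 3: 37 + 46 + 55 + 79 + ? = 230, so (1,3) = 13.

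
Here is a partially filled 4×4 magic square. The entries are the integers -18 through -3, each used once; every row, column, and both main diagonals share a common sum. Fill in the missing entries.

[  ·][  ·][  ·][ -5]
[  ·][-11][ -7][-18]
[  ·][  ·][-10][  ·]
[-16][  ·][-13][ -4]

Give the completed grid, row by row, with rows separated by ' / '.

The entries are -18 through -3, which sum to -168, so each line sums to -168/4 = -42.
Row 2 must total -42; the given cells sum to -36, so (2,1) = -6.
Row 4 needs -42; the known cells sum to -33, so (4,2) = -9.
Column 3 must total -42; the given cells sum to -30, so (1,3) = -12.
Using column 4: -5 + (-18) + (-4) + ? → (3,4) = -42 − (-27) = -15.
From main diagonal, -42 − (-11 + (-10) + (-4)) gives (1,1) = -17.
Anti-diagonal needs -42; the known cells sum to -28, so (3,2) = -14.
Row 1 must total -42; the given cells sum to -34, so (1,2) = -8.
Row 3 must total -42; the given cells sum to -39, so (3,1) = -3.

-17 -8 -12 -5 / -6 -11 -7 -18 / -3 -14 -10 -15 / -16 -9 -13 -4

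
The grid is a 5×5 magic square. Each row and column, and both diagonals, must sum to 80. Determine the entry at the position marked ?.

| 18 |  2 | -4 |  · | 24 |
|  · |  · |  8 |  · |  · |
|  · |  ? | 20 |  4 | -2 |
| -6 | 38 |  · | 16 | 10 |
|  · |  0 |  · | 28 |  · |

Row 1: 18 + 2 + (-4) + 24 + ? = 80, so (1,4) = 40.
Row 4: -6 + 38 + 16 + 10 + ? = 80, so (4,3) = 22.
Column 3 needs 80; the known cells sum to 46, so (5,3) = 34.
Using column 4: 40 + 4 + 16 + 28 + ? → (2,4) = 80 − 88 = -8.
From anti-diagonal, 80 − (24 + (-8) + 20 + 38) gives (5,1) = 6.
From row 5, 80 − (6 + 0 + 34 + 28) gives (5,5) = 12.
Using column 5: 24 + (-2) + 10 + 12 + ? → (2,5) = 80 − 44 = 36.
Main diagonal: 18 + 20 + 16 + 12 + ? = 80, so (2,2) = 14.
The remaining cell in row 2 is (2,1) = 80 − 50 = 30.
From column 1, 80 − (18 + 30 + (-6) + 6) gives (3,1) = 32.
From column 2, 80 − (2 + 14 + 38 + 0) gives (3,2) = 26.

26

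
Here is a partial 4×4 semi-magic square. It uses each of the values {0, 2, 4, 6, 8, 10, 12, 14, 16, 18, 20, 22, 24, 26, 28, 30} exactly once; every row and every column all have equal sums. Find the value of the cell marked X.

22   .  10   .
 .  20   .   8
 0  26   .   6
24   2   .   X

30

The 16 entries sum to 240, so each line sums to 240/4 = 60.
Row 3: 0 + 26 + 6 + ? = 60, so (3,3) = 28.
Column 1: 22 + 0 + 24 + ? = 60, so (2,1) = 14.
Column 2 must total 60; the given cells sum to 48, so (1,2) = 12.
Row 1 must total 60; the given cells sum to 44, so (1,4) = 16.
From row 2, 60 − (14 + 20 + 8) gives (2,3) = 18.
Column 3 needs 60; the known cells sum to 56, so (4,3) = 4.
From column 4, 60 − (16 + 8 + 6) gives (4,4) = 30.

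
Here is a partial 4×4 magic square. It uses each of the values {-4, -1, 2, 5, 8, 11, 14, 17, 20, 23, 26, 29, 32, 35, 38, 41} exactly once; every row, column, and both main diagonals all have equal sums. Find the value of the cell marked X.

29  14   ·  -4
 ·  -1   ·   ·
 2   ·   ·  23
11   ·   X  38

5

The 16 entries sum to 296, so each line sums to 296/4 = 74.
Row 1: 29 + 14 + (-4) + ? = 74, so (1,3) = 35.
The remaining cell in column 1 is (2,1) = 74 − 42 = 32.
Column 4 must total 74; the given cells sum to 57, so (2,4) = 17.
Main diagonal needs 74; the known cells sum to 66, so (3,3) = 8.
Using row 2: 32 + (-1) + 17 + ? → (2,3) = 74 − 48 = 26.
The remaining cell in row 3 is (3,2) = 74 − 33 = 41.
Column 2 needs 74; the known cells sum to 54, so (4,2) = 20.
Column 3 needs 74; the known cells sum to 69, so (4,3) = 5.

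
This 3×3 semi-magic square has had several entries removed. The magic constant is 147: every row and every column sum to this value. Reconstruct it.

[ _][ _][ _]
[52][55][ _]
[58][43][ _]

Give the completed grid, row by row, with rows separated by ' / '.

37 49 61 / 52 55 40 / 58 43 46

Using row 2: 52 + 55 + ? → (2,3) = 147 − 107 = 40.
The remaining cell in row 3 is (3,3) = 147 − 101 = 46.
The remaining cell in column 1 is (1,1) = 147 − 110 = 37.
From column 2, 147 − (55 + 43) gives (1,2) = 49.
From column 3, 147 − (40 + 46) gives (1,3) = 61.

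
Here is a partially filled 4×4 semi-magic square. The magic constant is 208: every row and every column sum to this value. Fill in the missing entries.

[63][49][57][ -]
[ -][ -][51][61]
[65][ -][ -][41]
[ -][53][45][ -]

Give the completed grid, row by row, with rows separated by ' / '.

63 49 57 39 / 37 59 51 61 / 65 47 55 41 / 43 53 45 67

The remaining cell in row 1 is (1,4) = 208 − 169 = 39.
Column 3 needs 208; the known cells sum to 153, so (3,3) = 55.
Column 4 must total 208; the given cells sum to 141, so (4,4) = 67.
From row 3, 208 − (65 + 55 + 41) gives (3,2) = 47.
Using row 4: 53 + 45 + 67 + ? → (4,1) = 208 − 165 = 43.
The remaining cell in column 1 is (2,1) = 208 − 171 = 37.
Using column 2: 49 + 47 + 53 + ? → (2,2) = 208 − 149 = 59.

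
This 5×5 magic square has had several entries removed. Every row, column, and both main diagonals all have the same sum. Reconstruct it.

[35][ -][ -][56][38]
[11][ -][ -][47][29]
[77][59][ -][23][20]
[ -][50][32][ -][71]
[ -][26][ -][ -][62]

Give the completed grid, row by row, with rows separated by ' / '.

35 17 74 56 38 / 11 68 65 47 29 / 77 59 41 23 20 / 53 50 32 14 71 / 44 26 8 80 62

Column 5 is already complete: 38 + 29 + 20 + 71 + 62 = 220, so that is the magic constant.
The remaining cell in row 3 is (3,3) = 220 − 179 = 41.
Anti-diagonal: 38 + 47 + 41 + 50 + ? = 220, so (5,1) = 44.
Column 1 must total 220; the given cells sum to 167, so (4,1) = 53.
Row 4: 53 + 50 + 32 + 71 + ? = 220, so (4,4) = 14.
Column 4 must total 220; the given cells sum to 140, so (5,4) = 80.
Main diagonal: 35 + 41 + 14 + 62 + ? = 220, so (2,2) = 68.
Row 2 must total 220; the given cells sum to 155, so (2,3) = 65.
The remaining cell in row 5 is (5,3) = 220 − 212 = 8.
Using column 2: 68 + 59 + 50 + 26 + ? → (1,2) = 220 − 203 = 17.
Using column 3: 65 + 41 + 32 + 8 + ? → (1,3) = 220 − 146 = 74.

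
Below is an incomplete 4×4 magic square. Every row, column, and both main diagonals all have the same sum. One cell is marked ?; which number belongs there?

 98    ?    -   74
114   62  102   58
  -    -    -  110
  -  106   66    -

Row 2 is complete and sums to 336; that is the magic constant.
Using column 4: 74 + 58 + 110 + ? → (4,4) = 336 − 242 = 94.
Main diagonal must total 336; the given cells sum to 254, so (3,3) = 82.
The remaining cell in row 4 is (4,1) = 336 − 266 = 70.
The remaining cell in column 1 is (3,1) = 336 − 282 = 54.
Column 3 needs 336; the known cells sum to 250, so (1,3) = 86.
Anti-diagonal: 74 + 102 + 70 + ? = 336, so (3,2) = 90.
The remaining cell in row 1 is (1,2) = 336 − 258 = 78.

78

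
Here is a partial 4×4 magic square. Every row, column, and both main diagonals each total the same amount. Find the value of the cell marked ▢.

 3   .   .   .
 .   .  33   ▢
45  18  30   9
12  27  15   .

6

Row 3 is complete and sums to 102; that is the magic constant.
Row 4 needs 102; the known cells sum to 54, so (4,4) = 48.
Column 1 needs 102; the known cells sum to 60, so (2,1) = 42.
From column 3, 102 − (33 + 30 + 15) gives (1,3) = 24.
Main diagonal: 3 + 30 + 48 + ? = 102, so (2,2) = 21.
Using anti-diagonal: 33 + 18 + 12 + ? → (1,4) = 102 − 63 = 39.
Row 1 must total 102; the given cells sum to 66, so (1,2) = 36.
Using row 2: 42 + 21 + 33 + ? → (2,4) = 102 − 96 = 6.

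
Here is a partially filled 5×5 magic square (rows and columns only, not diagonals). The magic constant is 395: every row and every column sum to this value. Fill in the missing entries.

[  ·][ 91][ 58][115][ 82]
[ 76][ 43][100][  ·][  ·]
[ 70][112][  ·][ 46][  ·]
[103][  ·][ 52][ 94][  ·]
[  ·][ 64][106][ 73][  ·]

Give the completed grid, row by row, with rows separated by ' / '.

The remaining cell in row 1 is (1,1) = 395 − 346 = 49.
From column 1, 395 − (49 + 76 + 70 + 103) gives (5,1) = 97.
Column 2 needs 395; the known cells sum to 310, so (4,2) = 85.
The remaining cell in column 3 is (3,3) = 395 − 316 = 79.
Column 4 needs 395; the known cells sum to 328, so (2,4) = 67.
Row 2 must total 395; the given cells sum to 286, so (2,5) = 109.
Row 3 needs 395; the known cells sum to 307, so (3,5) = 88.
From row 4, 395 − (103 + 85 + 52 + 94) gives (4,5) = 61.
Row 5 must total 395; the given cells sum to 340, so (5,5) = 55.

49 91 58 115 82 / 76 43 100 67 109 / 70 112 79 46 88 / 103 85 52 94 61 / 97 64 106 73 55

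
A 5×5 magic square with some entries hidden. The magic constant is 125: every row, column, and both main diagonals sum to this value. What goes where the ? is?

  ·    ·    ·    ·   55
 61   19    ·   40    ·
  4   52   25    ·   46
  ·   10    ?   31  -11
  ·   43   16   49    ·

Using row 3: 4 + 52 + 25 + 46 + ? → (3,4) = 125 − 127 = -2.
Using column 2: 19 + 52 + 10 + 43 + ? → (1,2) = 125 − 124 = 1.
Column 4: 40 + (-2) + 31 + 49 + ? = 125, so (1,4) = 7.
The remaining cell in anti-diagonal is (5,1) = 125 − 130 = -5.
Row 5: -5 + 43 + 16 + 49 + ? = 125, so (5,5) = 22.
The remaining cell in column 5 is (2,5) = 125 − 112 = 13.
Using main diagonal: 19 + 25 + 31 + 22 + ? → (1,1) = 125 − 97 = 28.
From row 1, 125 − (28 + 1 + 7 + 55) gives (1,3) = 34.
Row 2 needs 125; the known cells sum to 133, so (2,3) = -8.
From column 1, 125 − (28 + 61 + 4 + (-5)) gives (4,1) = 37.
The remaining cell in column 3 is (4,3) = 125 − 67 = 58.

58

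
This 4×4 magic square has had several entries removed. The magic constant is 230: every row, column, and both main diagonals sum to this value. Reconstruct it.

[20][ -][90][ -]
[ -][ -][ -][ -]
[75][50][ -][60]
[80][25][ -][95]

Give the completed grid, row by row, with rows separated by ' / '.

20 85 90 35 / 55 70 65 40 / 75 50 45 60 / 80 25 30 95

Row 3 must total 230; the given cells sum to 185, so (3,3) = 45.
From row 4, 230 − (80 + 25 + 95) gives (4,3) = 30.
Column 1 needs 230; the known cells sum to 175, so (2,1) = 55.
The remaining cell in column 3 is (2,3) = 230 − 165 = 65.
Main diagonal must total 230; the given cells sum to 160, so (2,2) = 70.
The remaining cell in anti-diagonal is (1,4) = 230 − 195 = 35.
Row 1 needs 230; the known cells sum to 145, so (1,2) = 85.
Row 2: 55 + 70 + 65 + ? = 230, so (2,4) = 40.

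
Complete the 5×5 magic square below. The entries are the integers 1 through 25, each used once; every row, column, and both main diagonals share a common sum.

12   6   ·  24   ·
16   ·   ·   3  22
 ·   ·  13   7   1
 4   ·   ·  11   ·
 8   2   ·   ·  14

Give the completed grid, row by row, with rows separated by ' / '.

12 6 5 24 18 / 16 15 9 3 22 / 25 19 13 7 1 / 4 23 17 11 10 / 8 2 21 20 14

The entries are 1 through 25, which sum to 325, so each line sums to 325/5 = 65.
From column 1, 65 − (12 + 16 + 4 + 8) gives (3,1) = 25.
The remaining cell in column 4 is (5,4) = 65 − 45 = 20.
Using main diagonal: 12 + 13 + 11 + 14 + ? → (2,2) = 65 − 50 = 15.
Using row 2: 16 + 15 + 3 + 22 + ? → (2,3) = 65 − 56 = 9.
Row 3 must total 65; the given cells sum to 46, so (3,2) = 19.
Row 5: 8 + 2 + 20 + 14 + ? = 65, so (5,3) = 21.
Column 2 must total 65; the given cells sum to 42, so (4,2) = 23.
Anti-diagonal needs 65; the known cells sum to 47, so (1,5) = 18.
Row 1 needs 65; the known cells sum to 60, so (1,3) = 5.
Column 3 needs 65; the known cells sum to 48, so (4,3) = 17.
From column 5, 65 − (18 + 22 + 1 + 14) gives (4,5) = 10.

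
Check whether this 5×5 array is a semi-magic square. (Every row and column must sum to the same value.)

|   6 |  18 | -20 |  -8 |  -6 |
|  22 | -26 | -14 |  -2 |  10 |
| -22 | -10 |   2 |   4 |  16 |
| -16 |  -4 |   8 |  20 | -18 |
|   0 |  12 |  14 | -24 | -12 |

Row 1: 6 + 18 + (-20) + (-8) + (-6) = -10.
Row 2: 22 + (-26) + (-14) + (-2) + 10 = -10.
Row 3: -22 + (-10) + 2 + 4 + 16 = -10.
Row 4: -16 + (-4) + 8 + 20 + (-18) = -10.
Row 5: 0 + 12 + 14 + (-24) + (-12) = -10.
Column 1: 6 + 22 + (-22) + (-16) + 0 = -10.
Column 2: 18 + (-26) + (-10) + (-4) + 12 = -10.
Column 3: -20 + (-14) + 2 + 8 + 14 = -10.
Column 4: -8 + (-2) + 4 + 20 + (-24) = -10.
Column 5: -6 + 10 + 16 + (-18) + (-12) = -10.
All lines sum to -10.

Yes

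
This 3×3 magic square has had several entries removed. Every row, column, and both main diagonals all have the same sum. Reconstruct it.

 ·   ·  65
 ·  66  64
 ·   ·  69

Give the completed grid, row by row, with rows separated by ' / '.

Column 3 is already complete: 65 + 64 + 69 = 198, so that is the magic constant.
From row 2, 198 − (66 + 64) gives (2,1) = 68.
The remaining cell in main diagonal is (1,1) = 198 − 135 = 63.
Using anti-diagonal: 65 + 66 + ? → (3,1) = 198 − 131 = 67.
From row 1, 198 − (63 + 65) gives (1,2) = 70.
Row 3: 67 + 69 + ? = 198, so (3,2) = 62.

63 70 65 / 68 66 64 / 67 62 69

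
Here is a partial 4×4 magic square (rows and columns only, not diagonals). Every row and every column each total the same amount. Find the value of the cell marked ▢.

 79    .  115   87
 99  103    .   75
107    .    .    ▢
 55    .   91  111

67

Column 1 is complete and sums to 340; that is the magic constant.
Row 1 must total 340; the given cells sum to 281, so (1,2) = 59.
Row 2 needs 340; the known cells sum to 277, so (2,3) = 63.
From row 4, 340 − (55 + 91 + 111) gives (4,2) = 83.
Column 2 must total 340; the given cells sum to 245, so (3,2) = 95.
Using column 3: 115 + 63 + 91 + ? → (3,3) = 340 − 269 = 71.
From column 4, 340 − (87 + 75 + 111) gives (3,4) = 67.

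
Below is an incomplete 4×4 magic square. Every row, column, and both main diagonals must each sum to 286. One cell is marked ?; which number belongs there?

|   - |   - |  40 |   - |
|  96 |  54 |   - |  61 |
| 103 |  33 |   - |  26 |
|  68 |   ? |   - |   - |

The remaining cell in row 2 is (2,3) = 286 − 211 = 75.
Using row 3: 103 + 33 + 26 + ? → (3,3) = 286 − 162 = 124.
From column 1, 286 − (96 + 103 + 68) gives (1,1) = 19.
Using column 3: 40 + 75 + 124 + ? → (4,3) = 286 − 239 = 47.
Main diagonal must total 286; the given cells sum to 197, so (4,4) = 89.
Anti-diagonal: 75 + 33 + 68 + ? = 286, so (1,4) = 110.
Row 1 needs 286; the known cells sum to 169, so (1,2) = 117.
Row 4 needs 286; the known cells sum to 204, so (4,2) = 82.

82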